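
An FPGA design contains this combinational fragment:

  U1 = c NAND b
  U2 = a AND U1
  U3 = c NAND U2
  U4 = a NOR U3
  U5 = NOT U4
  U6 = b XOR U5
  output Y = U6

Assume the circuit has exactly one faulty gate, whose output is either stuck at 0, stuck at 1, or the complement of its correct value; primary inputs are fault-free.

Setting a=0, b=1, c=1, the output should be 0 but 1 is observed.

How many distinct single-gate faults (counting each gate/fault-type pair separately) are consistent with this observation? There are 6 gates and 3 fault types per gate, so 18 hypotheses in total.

Fault-free: U1=0, U2=0, U3=1, U4=0, U5=1, U6=0 → 0. Observed 1.
  U1: none of the 3 fault types match ✗
  U2: stuck-at-1, inverted output ✓; others ✗
  U3: stuck-at-0, inverted output ✓; others ✗
  U4: stuck-at-1, inverted output ✓; others ✗
  U5: stuck-at-0, inverted output ✓; others ✗
  U6: stuck-at-1, inverted output ✓; others ✗
Consistent faults: {U2 stuck-at-1, U2 inverted output, U3 stuck-at-0, U3 inverted output, U4 stuck-at-1, U4 inverted output, U5 stuck-at-0, U5 inverted output, U6 stuck-at-1, U6 inverted output} — 10 in all.

10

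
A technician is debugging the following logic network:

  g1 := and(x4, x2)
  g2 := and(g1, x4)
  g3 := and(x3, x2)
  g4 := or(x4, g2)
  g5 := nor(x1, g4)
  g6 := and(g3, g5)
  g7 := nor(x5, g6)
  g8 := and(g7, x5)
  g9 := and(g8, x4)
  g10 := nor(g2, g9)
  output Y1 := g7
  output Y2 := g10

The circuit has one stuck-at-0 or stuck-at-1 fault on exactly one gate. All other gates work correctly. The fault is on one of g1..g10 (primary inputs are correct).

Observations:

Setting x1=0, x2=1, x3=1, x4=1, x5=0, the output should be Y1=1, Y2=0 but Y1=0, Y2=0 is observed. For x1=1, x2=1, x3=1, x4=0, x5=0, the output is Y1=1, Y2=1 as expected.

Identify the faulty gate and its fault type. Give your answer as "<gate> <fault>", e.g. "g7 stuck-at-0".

Fault-free values for test 1 (x1=0, x2=1, x3=1, x4=1, x5=0): g1=1, g2=1, g3=1, g4=1, g5=0, g6=0, g7=1, g8=0, g9=0, g10=0, giving Y1=1, Y2=0. Observed Y1=0, Y2=0.
Test 1: faults giving observed Y1=0, Y2=0 are {g4 stuck-at-0, g5 stuck-at-1, g6 stuck-at-1, g7 stuck-at-0}.
Test 2 (x1=1, x2=1, x3=1, x4=0, x5=0): fault-free g1=0, g2=0, g3=1, g4=0, g5=0, g6=0, g7=1, g8=0, g9=0, g10=1 → Y1=1, Y2=1; observed Y1=1, Y2=1. Eliminates g5 stuck-at-1, g6 stuck-at-1, g7 stuck-at-0.
Only g4 stuck-at-0 is consistent with every test.

g4 stuck-at-0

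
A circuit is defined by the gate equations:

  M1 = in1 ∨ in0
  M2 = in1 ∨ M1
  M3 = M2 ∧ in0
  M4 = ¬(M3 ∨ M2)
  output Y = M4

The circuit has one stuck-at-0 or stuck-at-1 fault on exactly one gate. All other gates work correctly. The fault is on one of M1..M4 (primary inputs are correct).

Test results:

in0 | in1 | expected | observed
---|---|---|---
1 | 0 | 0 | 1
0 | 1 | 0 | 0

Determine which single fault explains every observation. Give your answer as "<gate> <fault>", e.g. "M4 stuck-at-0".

M1 stuck-at-0

Fault-free values for test 1 (in0=1, in1=0): M1=1, M2=1, M3=1, M4=0, giving Y=0. Observed 1.
Test 1: faults giving observed 1 are {M1 stuck-at-0, M2 stuck-at-0, M4 stuck-at-1}.
Test 2 (in0=0, in1=1): fault-free M1=1, M2=1, M3=0, M4=0 → 0; observed 0. Eliminates M2 stuck-at-0, M4 stuck-at-1.
Only M1 stuck-at-0 is consistent with every test.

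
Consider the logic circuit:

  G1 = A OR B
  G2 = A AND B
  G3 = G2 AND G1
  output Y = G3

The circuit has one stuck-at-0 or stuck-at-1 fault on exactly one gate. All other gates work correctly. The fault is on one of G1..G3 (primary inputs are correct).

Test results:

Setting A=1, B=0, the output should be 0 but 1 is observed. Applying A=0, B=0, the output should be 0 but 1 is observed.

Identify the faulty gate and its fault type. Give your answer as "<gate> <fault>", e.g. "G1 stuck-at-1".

Fault-free values for test 1 (A=1, B=0): G1=1, G2=0, G3=0, giving Y=0. Observed 1.
Test 1: faults giving observed 1 are {G2 stuck-at-1, G3 stuck-at-1}.
Test 2 (A=0, B=0): fault-free G1=0, G2=0, G3=0 → 0; observed 1. Eliminates G2 stuck-at-1.
Only G3 stuck-at-1 is consistent with every test.

G3 stuck-at-1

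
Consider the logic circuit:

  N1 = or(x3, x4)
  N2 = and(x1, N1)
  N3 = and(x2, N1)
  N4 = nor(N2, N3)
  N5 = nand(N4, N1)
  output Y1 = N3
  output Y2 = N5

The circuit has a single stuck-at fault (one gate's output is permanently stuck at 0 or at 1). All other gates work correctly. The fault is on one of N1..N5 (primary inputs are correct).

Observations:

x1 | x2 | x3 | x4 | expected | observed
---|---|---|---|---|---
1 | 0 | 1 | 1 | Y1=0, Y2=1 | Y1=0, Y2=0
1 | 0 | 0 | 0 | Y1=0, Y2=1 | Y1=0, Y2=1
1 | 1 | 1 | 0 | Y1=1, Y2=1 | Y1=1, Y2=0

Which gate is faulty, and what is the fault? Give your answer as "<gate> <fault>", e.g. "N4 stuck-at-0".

N4 stuck-at-1

Fault-free values for test 1 (x1=1, x2=0, x3=1, x4=1): N1=1, N2=1, N3=0, N4=0, N5=1, giving Y1=0, Y2=1. Observed Y1=0, Y2=0.
Test 1: faults giving observed Y1=0, Y2=0 are {N2 stuck-at-0, N4 stuck-at-1, N5 stuck-at-0}.
Test 2 (x1=1, x2=0, x3=0, x4=0): fault-free N1=0, N2=0, N3=0, N4=1, N5=1 → Y1=0, Y2=1; observed Y1=0, Y2=1. Eliminates N5 stuck-at-0.
Test 3 (x1=1, x2=1, x3=1, x4=0): fault-free N1=1, N2=1, N3=1, N4=0, N5=1 → Y1=1, Y2=1; observed Y1=1, Y2=0. Eliminates N2 stuck-at-0.
Only N4 stuck-at-1 is consistent with every test.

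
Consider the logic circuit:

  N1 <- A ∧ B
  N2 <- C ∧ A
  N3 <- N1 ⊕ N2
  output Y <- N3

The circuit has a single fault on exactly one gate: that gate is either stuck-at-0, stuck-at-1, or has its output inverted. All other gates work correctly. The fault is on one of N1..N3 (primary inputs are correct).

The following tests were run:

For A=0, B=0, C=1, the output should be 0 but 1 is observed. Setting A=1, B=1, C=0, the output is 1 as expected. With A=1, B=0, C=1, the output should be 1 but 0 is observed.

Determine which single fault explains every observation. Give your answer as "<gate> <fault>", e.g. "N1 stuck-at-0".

Fault-free values for test 1 (A=0, B=0, C=1): N1=0, N2=0, N3=0, giving Y=0. Observed 1.
Test 1: faults giving observed 1 are {N1 stuck-at-1, N1 inverted output, N2 stuck-at-1, N2 inverted output, N3 stuck-at-1, N3 inverted output}.
Test 2 (A=1, B=1, C=0): fault-free N1=1, N2=0, N3=1 → 1; observed 1. Eliminates N1 inverted output, N2 stuck-at-1, N2 inverted output, N3 inverted output.
Test 3 (A=1, B=0, C=1): fault-free N1=0, N2=1, N3=1 → 1; observed 0. Eliminates N3 stuck-at-1.
Only N1 stuck-at-1 is consistent with every test.

N1 stuck-at-1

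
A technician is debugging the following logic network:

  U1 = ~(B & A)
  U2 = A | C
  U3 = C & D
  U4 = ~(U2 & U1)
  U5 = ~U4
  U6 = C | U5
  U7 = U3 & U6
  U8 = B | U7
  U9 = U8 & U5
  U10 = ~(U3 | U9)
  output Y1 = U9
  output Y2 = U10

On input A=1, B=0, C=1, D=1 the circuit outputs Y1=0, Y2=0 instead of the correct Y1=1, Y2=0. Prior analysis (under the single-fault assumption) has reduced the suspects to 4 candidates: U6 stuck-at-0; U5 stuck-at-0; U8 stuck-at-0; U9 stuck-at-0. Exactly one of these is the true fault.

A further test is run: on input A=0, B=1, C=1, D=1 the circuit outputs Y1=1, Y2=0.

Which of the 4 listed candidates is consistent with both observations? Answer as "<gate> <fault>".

Evaluate each candidate on input A=0, B=1, C=1, D=1:
  U6 stuck-at-0: U1=1, U2=1, U3=1, U4=0, U5=1, U6=0 [stuck-at-0], U7=0, U8=1, U9=1, U10=0 → Y1=1, Y2=0 — matches
  U5 stuck-at-0: U1=1, U2=1, U3=1, U4=0, U5=0 [stuck-at-0], U6=1, U7=1, U8=1, U9=0, U10=0 → Y1=0, Y2=0 — eliminated
  U8 stuck-at-0: U1=1, U2=1, U3=1, U4=0, U5=1, U6=1, U7=1, U8=0 [stuck-at-0], U9=0, U10=0 → Y1=0, Y2=0 — eliminated
  U9 stuck-at-0: U1=1, U2=1, U3=1, U4=0, U5=1, U6=1, U7=1, U8=1, U9=0 [stuck-at-0], U10=0 → Y1=0, Y2=0 — eliminated
Only U6 stuck-at-0 reproduces the observed Y1=1, Y2=0.

U6 stuck-at-0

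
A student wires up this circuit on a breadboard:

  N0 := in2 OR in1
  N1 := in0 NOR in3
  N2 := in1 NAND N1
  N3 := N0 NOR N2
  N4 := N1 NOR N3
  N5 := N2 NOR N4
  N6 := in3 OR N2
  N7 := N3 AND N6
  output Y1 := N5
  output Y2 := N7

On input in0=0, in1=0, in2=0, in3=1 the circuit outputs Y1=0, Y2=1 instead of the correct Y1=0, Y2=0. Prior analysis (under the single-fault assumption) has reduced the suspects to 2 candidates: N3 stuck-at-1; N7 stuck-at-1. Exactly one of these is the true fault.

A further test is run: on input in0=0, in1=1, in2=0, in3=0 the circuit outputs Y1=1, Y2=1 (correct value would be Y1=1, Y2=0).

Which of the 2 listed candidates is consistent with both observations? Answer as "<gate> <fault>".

N7 stuck-at-1

Evaluate each candidate on input in0=0, in1=1, in2=0, in3=0:
  N3 stuck-at-1: N0=1, N1=1, N2=0, N3=1 [stuck-at-1], N4=0, N5=1, N6=0, N7=0 → Y1=1, Y2=0 — eliminated
  N7 stuck-at-1: N0=1, N1=1, N2=0, N3=0, N4=0, N5=1, N6=0, N7=1 [stuck-at-1] → Y1=1, Y2=1 — matches
Only N7 stuck-at-1 reproduces the observed Y1=1, Y2=1.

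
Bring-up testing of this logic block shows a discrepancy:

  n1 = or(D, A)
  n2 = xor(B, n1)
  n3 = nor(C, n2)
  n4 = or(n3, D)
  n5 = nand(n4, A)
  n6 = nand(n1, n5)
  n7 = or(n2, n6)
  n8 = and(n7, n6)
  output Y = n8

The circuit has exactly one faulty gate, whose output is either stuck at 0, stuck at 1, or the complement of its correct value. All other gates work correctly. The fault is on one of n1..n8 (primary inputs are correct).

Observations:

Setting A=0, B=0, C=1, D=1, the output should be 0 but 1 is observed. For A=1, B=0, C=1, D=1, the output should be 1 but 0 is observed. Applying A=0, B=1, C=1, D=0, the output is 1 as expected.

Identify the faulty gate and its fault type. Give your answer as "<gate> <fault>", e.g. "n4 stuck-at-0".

Fault-free values for test 1 (A=0, B=0, C=1, D=1): n1=1, n2=1, n3=0, n4=1, n5=1, n6=0, n7=1, n8=0, giving Y=0. Observed 1.
Test 1: faults giving observed 1 are {n1 stuck-at-0, n1 inverted output, n5 stuck-at-0, n5 inverted output, n6 stuck-at-1, n6 inverted output, n8 stuck-at-1, n8 inverted output}.
Test 2 (A=1, B=0, C=1, D=1): fault-free n1=1, n2=1, n3=0, n4=1, n5=0, n6=1, n7=1, n8=1 → 1; observed 0. Eliminates n1 stuck-at-0, n1 inverted output, n5 stuck-at-0, n6 stuck-at-1, n8 stuck-at-1.
Test 3 (A=0, B=1, C=1, D=0): fault-free n1=0, n2=1, n3=0, n4=0, n5=1, n6=1, n7=1, n8=1 → 1; observed 1. Eliminates n6 inverted output, n8 inverted output.
Only n5 inverted output is consistent with every test.

n5 inverted output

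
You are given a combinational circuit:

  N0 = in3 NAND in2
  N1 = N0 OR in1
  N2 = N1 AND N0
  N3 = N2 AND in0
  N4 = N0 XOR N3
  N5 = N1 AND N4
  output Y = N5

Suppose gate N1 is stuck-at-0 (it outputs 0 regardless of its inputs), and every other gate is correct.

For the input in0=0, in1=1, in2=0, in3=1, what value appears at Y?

Propagate with N1 forced: N0=1, N1=0 [stuck-at-0], N2=0, N3=0, N4=1, N5=0.
So Y = 0. (Without the fault it would be 1.)

0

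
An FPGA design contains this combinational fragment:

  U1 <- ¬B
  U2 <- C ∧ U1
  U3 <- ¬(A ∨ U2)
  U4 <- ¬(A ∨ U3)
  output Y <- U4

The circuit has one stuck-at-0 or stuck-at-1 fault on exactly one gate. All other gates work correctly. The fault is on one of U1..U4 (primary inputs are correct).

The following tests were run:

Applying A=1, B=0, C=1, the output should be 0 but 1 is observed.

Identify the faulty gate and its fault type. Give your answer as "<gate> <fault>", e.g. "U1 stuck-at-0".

Fault-free values for test 1 (A=1, B=0, C=1): U1=1, U2=1, U3=0, U4=0, giving Y=0. Observed 1.
Test 1: faults giving observed 1 are {U4 stuck-at-1}.
Only U4 stuck-at-1 is consistent with every test.

U4 stuck-at-1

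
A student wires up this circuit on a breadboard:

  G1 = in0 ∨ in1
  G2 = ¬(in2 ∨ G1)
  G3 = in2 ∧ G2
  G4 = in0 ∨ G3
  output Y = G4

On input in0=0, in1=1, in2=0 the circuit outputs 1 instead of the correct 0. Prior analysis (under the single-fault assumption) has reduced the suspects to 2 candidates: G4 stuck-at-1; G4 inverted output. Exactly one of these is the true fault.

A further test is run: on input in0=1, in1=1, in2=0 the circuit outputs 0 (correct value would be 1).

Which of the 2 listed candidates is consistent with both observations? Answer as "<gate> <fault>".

G4 inverted output

Evaluate each candidate on input in0=1, in1=1, in2=0:
  G4 stuck-at-1: G1=1, G2=0, G3=0, G4=1 [stuck-at-1] → 1 — eliminated
  G4 inverted output: G1=1, G2=0, G3=0, G4=0 [inverted output] → 0 — matches
Only G4 inverted output reproduces the observed 0.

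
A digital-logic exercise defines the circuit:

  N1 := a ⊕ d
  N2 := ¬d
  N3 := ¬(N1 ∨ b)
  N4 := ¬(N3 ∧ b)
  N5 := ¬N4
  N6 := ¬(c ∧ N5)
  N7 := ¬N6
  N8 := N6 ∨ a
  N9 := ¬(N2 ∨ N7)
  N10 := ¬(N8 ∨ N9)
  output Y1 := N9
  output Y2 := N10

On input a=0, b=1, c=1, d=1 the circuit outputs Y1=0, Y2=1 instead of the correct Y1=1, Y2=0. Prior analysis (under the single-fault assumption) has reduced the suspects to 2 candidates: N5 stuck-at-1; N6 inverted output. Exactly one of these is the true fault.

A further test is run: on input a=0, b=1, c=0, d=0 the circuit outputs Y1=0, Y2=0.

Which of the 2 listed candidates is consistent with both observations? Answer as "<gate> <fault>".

Evaluate each candidate on input a=0, b=1, c=0, d=0:
  N5 stuck-at-1: N1=0, N2=1, N3=0, N4=1, N5=1 [stuck-at-1], N6=1, N7=0, N8=1, N9=0, N10=0 → Y1=0, Y2=0 — matches
  N6 inverted output: N1=0, N2=1, N3=0, N4=1, N5=0, N6=0 [inverted output], N7=1, N8=0, N9=0, N10=1 → Y1=0, Y2=1 — eliminated
Only N5 stuck-at-1 reproduces the observed Y1=0, Y2=0.

N5 stuck-at-1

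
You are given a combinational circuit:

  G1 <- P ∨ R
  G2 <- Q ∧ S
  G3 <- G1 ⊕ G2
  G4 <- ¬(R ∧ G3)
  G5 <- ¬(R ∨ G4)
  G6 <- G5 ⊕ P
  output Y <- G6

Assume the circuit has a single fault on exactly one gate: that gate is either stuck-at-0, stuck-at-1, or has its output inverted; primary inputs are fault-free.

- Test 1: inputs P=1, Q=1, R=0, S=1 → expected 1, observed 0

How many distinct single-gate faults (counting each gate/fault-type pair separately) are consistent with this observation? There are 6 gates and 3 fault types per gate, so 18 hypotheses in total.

Fault-free: G1=1, G2=1, G3=0, G4=1, G5=0, G6=1 → 1. Observed 0.
  G1: none of the 3 fault types match ✗
  G2: none of the 3 fault types match ✗
  G3: none of the 3 fault types match ✗
  G4: stuck-at-0, inverted output ✓; others ✗
  G5: stuck-at-1, inverted output ✓; others ✗
  G6: stuck-at-0, inverted output ✓; others ✗
Consistent faults: {G4 stuck-at-0, G4 inverted output, G5 stuck-at-1, G5 inverted output, G6 stuck-at-0, G6 inverted output} — 6 in all.

6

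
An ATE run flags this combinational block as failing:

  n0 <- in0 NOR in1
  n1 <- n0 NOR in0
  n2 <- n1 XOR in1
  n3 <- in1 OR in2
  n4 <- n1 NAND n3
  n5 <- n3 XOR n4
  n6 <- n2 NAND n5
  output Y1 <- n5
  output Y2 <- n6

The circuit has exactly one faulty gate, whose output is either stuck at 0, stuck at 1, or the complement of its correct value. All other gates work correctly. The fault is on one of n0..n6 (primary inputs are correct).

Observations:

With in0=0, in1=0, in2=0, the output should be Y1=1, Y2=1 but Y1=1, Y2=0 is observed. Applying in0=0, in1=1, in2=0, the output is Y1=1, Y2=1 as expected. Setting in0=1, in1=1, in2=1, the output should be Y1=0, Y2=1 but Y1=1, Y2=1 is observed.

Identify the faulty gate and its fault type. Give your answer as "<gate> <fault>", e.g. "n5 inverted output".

Fault-free values for test 1 (in0=0, in1=0, in2=0): n0=1, n1=0, n2=0, n3=0, n4=1, n5=1, n6=1, giving Y1=1, Y2=1. Observed Y1=1, Y2=0.
Test 1: faults giving observed Y1=1, Y2=0 are {n0 stuck-at-0, n0 inverted output, n1 stuck-at-1, n1 inverted output, n2 stuck-at-1, n2 inverted output, n6 stuck-at-0, n6 inverted output}.
Test 2 (in0=0, in1=1, in2=0): fault-free n0=0, n1=1, n2=0, n3=1, n4=0, n5=1, n6=1 → Y1=1, Y2=1; observed Y1=1, Y2=1. Eliminates n0 inverted output, n1 inverted output, n2 stuck-at-1, n2 inverted output, n6 stuck-at-0, n6 inverted output.
Test 3 (in0=1, in1=1, in2=1): fault-free n0=0, n1=0, n2=1, n3=1, n4=1, n5=0, n6=1 → Y1=0, Y2=1; observed Y1=1, Y2=1. Eliminates n0 stuck-at-0.
Only n1 stuck-at-1 is consistent with every test.

n1 stuck-at-1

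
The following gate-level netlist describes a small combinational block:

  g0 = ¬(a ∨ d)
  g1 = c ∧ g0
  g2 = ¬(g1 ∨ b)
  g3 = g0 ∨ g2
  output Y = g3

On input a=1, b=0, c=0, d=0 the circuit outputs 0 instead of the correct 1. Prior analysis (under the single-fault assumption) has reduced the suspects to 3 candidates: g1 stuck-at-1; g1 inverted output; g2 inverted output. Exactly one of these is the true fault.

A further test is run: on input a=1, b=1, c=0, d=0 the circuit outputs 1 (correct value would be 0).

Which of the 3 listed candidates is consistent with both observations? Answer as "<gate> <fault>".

Evaluate each candidate on input a=1, b=1, c=0, d=0:
  g1 stuck-at-1: g0=0, g1=1 [stuck-at-1], g2=0, g3=0 → 0 — eliminated
  g1 inverted output: g0=0, g1=1 [inverted output], g2=0, g3=0 → 0 — eliminated
  g2 inverted output: g0=0, g1=0, g2=1 [inverted output], g3=1 → 1 — matches
Only g2 inverted output reproduces the observed 1.

g2 inverted output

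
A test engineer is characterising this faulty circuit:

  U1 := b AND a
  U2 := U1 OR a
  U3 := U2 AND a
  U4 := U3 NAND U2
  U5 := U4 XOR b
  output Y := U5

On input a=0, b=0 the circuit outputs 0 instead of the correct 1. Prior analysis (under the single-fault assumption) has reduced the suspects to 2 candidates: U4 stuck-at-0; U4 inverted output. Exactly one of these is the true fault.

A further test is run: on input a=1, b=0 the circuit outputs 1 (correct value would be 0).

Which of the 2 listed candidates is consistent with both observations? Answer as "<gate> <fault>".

Evaluate each candidate on input a=1, b=0:
  U4 stuck-at-0: U1=0, U2=1, U3=1, U4=0 [stuck-at-0], U5=0 → 0 — eliminated
  U4 inverted output: U1=0, U2=1, U3=1, U4=1 [inverted output], U5=1 → 1 — matches
Only U4 inverted output reproduces the observed 1.

U4 inverted output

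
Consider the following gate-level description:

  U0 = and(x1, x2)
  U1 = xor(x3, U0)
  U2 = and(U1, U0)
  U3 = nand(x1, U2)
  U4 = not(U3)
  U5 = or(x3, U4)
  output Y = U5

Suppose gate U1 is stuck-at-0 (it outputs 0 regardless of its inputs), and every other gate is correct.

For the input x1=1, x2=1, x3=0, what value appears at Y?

0

Propagate with U1 forced: U0=1, U1=0 [stuck-at-0], U2=0, U3=1, U4=0, U5=0.
So Y = 0. (Without the fault it would be 1.)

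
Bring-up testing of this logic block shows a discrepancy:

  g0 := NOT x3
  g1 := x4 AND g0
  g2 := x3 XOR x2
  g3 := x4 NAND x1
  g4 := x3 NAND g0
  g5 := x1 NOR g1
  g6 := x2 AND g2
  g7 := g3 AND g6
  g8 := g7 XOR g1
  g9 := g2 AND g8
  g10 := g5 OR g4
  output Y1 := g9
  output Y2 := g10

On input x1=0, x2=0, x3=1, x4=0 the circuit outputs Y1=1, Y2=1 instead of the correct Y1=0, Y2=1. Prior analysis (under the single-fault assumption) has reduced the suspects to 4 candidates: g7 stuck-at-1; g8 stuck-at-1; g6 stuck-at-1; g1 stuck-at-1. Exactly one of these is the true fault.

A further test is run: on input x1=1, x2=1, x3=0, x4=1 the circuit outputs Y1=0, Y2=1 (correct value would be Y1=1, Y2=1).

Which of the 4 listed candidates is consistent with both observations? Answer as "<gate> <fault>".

Evaluate each candidate on input x1=1, x2=1, x3=0, x4=1:
  g7 stuck-at-1: g0=1, g1=1, g2=1, g3=0, g4=1, g5=0, g6=1, g7=1 [stuck-at-1], g8=0, g9=0, g10=1 → Y1=0, Y2=1 — matches
  g8 stuck-at-1: g0=1, g1=1, g2=1, g3=0, g4=1, g5=0, g6=1, g7=0, g8=1 [stuck-at-1], g9=1, g10=1 → Y1=1, Y2=1 — eliminated
  g6 stuck-at-1: g0=1, g1=1, g2=1, g3=0, g4=1, g5=0, g6=1 [stuck-at-1], g7=0, g8=1, g9=1, g10=1 → Y1=1, Y2=1 — eliminated
  g1 stuck-at-1: g0=1, g1=1 [stuck-at-1], g2=1, g3=0, g4=1, g5=0, g6=1, g7=0, g8=1, g9=1, g10=1 → Y1=1, Y2=1 — eliminated
Only g7 stuck-at-1 reproduces the observed Y1=0, Y2=1.

g7 stuck-at-1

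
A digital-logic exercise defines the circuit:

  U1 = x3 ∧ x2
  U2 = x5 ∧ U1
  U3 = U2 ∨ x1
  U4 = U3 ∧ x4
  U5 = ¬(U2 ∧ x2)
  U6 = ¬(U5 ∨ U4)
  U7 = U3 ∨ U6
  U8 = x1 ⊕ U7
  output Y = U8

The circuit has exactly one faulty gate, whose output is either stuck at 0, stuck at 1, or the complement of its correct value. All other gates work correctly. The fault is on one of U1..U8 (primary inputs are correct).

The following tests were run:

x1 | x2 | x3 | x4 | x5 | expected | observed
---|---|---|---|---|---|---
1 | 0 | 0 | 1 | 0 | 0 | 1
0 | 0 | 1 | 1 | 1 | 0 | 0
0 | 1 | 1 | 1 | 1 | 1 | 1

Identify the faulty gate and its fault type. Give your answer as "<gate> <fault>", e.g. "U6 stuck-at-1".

Fault-free values for test 1 (x1=1, x2=0, x3=0, x4=1, x5=0): U1=0, U2=0, U3=1, U4=1, U5=1, U6=0, U7=1, U8=0, giving Y=0. Observed 1.
Test 1: faults giving observed 1 are {U3 stuck-at-0, U3 inverted output, U7 stuck-at-0, U7 inverted output, U8 stuck-at-1, U8 inverted output}.
Test 2 (x1=0, x2=0, x3=1, x4=1, x5=1): fault-free U1=0, U2=0, U3=0, U4=0, U5=1, U6=0, U7=0, U8=0 → 0; observed 0. Eliminates U3 inverted output, U7 inverted output, U8 stuck-at-1, U8 inverted output.
Test 3 (x1=0, x2=1, x3=1, x4=1, x5=1): fault-free U1=1, U2=1, U3=1, U4=1, U5=0, U6=0, U7=1, U8=1 → 1; observed 1. Eliminates U7 stuck-at-0.
Only U3 stuck-at-0 is consistent with every test.

U3 stuck-at-0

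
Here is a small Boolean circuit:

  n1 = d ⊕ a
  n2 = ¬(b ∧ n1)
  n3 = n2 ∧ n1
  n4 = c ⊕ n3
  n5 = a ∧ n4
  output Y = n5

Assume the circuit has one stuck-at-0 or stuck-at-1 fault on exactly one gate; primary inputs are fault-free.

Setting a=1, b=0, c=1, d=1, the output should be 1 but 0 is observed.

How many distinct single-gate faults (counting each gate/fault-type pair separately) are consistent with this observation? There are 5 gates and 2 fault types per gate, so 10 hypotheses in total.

Fault-free: n1=0, n2=1, n3=0, n4=1, n5=1 → 1. Observed 0.
  n1 stuck-at-0: output 1 ✗
  n1 stuck-at-1: output 0 ✓
  n2 stuck-at-0: output 1 ✗
  n2 stuck-at-1: output 1 ✗
  n3 stuck-at-0: output 1 ✗
  n3 stuck-at-1: output 0 ✓
  n4 stuck-at-0: output 0 ✓
  n4 stuck-at-1: output 1 ✗
  n5 stuck-at-0: output 0 ✓
  n5 stuck-at-1: output 1 ✗
Consistent faults: {n1 stuck-at-1, n3 stuck-at-1, n4 stuck-at-0, n5 stuck-at-0} — 4 in all.

4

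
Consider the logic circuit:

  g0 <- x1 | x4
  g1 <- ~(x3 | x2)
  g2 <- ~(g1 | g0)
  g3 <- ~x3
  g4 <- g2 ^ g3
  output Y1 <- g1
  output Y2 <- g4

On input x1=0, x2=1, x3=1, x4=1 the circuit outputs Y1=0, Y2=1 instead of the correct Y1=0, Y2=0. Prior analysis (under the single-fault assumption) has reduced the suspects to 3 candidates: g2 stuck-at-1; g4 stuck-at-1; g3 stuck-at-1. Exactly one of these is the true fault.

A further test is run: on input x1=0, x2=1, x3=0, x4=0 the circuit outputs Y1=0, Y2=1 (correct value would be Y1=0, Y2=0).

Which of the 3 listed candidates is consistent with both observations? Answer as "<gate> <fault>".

g4 stuck-at-1

Evaluate each candidate on input x1=0, x2=1, x3=0, x4=0:
  g2 stuck-at-1: g0=0, g1=0, g2=1 [stuck-at-1], g3=1, g4=0 → Y1=0, Y2=0 — eliminated
  g4 stuck-at-1: g0=0, g1=0, g2=1, g3=1, g4=1 [stuck-at-1] → Y1=0, Y2=1 — matches
  g3 stuck-at-1: g0=0, g1=0, g2=1, g3=1 [stuck-at-1], g4=0 → Y1=0, Y2=0 — eliminated
Only g4 stuck-at-1 reproduces the observed Y1=0, Y2=1.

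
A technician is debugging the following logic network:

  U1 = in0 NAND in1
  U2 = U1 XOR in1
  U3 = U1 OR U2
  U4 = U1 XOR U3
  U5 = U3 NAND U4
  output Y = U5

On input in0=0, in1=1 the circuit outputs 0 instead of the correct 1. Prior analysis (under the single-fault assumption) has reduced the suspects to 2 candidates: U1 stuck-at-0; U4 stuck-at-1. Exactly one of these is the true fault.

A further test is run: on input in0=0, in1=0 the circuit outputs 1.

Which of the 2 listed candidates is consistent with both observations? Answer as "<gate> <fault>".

U1 stuck-at-0

Evaluate each candidate on input in0=0, in1=0:
  U1 stuck-at-0: U1=0 [stuck-at-0], U2=0, U3=0, U4=0, U5=1 → 1 — matches
  U4 stuck-at-1: U1=1, U2=1, U3=1, U4=1 [stuck-at-1], U5=0 → 0 — eliminated
Only U1 stuck-at-0 reproduces the observed 1.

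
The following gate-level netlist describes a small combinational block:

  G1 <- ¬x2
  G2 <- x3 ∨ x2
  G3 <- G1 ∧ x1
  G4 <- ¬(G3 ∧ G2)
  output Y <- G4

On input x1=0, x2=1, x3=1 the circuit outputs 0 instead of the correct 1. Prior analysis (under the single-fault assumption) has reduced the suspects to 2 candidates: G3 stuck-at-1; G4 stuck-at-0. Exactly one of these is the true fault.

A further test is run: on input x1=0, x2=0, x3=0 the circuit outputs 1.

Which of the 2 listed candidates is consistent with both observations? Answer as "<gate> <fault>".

Evaluate each candidate on input x1=0, x2=0, x3=0:
  G3 stuck-at-1: G1=1, G2=0, G3=1 [stuck-at-1], G4=1 → 1 — matches
  G4 stuck-at-0: G1=1, G2=0, G3=0, G4=0 [stuck-at-0] → 0 — eliminated
Only G3 stuck-at-1 reproduces the observed 1.

G3 stuck-at-1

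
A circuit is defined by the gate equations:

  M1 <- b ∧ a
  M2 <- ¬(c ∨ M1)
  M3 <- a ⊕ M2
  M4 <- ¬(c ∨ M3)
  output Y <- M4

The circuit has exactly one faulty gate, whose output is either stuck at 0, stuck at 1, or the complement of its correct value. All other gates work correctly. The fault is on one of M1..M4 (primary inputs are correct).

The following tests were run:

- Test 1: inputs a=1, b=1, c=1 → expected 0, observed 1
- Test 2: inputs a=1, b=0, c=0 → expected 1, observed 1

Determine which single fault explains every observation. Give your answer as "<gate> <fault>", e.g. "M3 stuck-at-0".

M4 stuck-at-1

Fault-free values for test 1 (a=1, b=1, c=1): M1=1, M2=0, M3=1, M4=0, giving Y=0. Observed 1.
Test 1: faults giving observed 1 are {M4 stuck-at-1, M4 inverted output}.
Test 2 (a=1, b=0, c=0): fault-free M1=0, M2=1, M3=0, M4=1 → 1; observed 1. Eliminates M4 inverted output.
Only M4 stuck-at-1 is consistent with every test.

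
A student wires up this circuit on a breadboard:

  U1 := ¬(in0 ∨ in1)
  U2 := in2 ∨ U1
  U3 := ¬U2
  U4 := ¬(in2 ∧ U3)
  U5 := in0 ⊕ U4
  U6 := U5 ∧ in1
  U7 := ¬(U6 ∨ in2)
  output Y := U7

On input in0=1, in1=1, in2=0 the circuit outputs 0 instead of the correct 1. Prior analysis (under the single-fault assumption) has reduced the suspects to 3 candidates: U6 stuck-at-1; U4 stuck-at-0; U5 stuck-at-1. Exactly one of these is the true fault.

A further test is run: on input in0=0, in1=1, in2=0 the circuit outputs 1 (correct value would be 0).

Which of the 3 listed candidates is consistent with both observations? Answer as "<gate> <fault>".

Evaluate each candidate on input in0=0, in1=1, in2=0:
  U6 stuck-at-1: U1=0, U2=0, U3=1, U4=1, U5=1, U6=1 [stuck-at-1], U7=0 → 0 — eliminated
  U4 stuck-at-0: U1=0, U2=0, U3=1, U4=0 [stuck-at-0], U5=0, U6=0, U7=1 → 1 — matches
  U5 stuck-at-1: U1=0, U2=0, U3=1, U4=1, U5=1 [stuck-at-1], U6=1, U7=0 → 0 — eliminated
Only U4 stuck-at-0 reproduces the observed 1.

U4 stuck-at-0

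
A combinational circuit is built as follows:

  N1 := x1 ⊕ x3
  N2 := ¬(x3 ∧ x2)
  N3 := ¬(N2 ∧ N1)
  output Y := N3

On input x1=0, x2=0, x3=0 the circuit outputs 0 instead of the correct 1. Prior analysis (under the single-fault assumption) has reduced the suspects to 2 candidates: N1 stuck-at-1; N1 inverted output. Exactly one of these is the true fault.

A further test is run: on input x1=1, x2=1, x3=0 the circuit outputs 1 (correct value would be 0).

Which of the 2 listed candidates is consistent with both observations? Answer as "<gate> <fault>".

Evaluate each candidate on input x1=1, x2=1, x3=0:
  N1 stuck-at-1: N1=1 [stuck-at-1], N2=1, N3=0 → 0 — eliminated
  N1 inverted output: N1=0 [inverted output], N2=1, N3=1 → 1 — matches
Only N1 inverted output reproduces the observed 1.

N1 inverted output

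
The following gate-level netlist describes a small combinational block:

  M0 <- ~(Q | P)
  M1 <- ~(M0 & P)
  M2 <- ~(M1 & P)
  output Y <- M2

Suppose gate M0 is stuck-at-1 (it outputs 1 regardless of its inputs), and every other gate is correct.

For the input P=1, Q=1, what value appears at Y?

1

Propagate with M0 forced: M0=1 [stuck-at-1], M1=0, M2=1.
So Y = 1. (Without the fault it would be 0.)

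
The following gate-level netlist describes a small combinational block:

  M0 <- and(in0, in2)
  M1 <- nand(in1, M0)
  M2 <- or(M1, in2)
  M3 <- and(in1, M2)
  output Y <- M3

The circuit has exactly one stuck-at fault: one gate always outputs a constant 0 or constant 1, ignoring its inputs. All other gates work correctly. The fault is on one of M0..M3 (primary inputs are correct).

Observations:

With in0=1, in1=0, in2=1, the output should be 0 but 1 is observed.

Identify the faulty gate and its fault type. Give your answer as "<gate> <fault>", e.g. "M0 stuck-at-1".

Fault-free values for test 1 (in0=1, in1=0, in2=1): M0=1, M1=1, M2=1, M3=0, giving Y=0. Observed 1.
Test 1: faults giving observed 1 are {M3 stuck-at-1}.
Only M3 stuck-at-1 is consistent with every test.

M3 stuck-at-1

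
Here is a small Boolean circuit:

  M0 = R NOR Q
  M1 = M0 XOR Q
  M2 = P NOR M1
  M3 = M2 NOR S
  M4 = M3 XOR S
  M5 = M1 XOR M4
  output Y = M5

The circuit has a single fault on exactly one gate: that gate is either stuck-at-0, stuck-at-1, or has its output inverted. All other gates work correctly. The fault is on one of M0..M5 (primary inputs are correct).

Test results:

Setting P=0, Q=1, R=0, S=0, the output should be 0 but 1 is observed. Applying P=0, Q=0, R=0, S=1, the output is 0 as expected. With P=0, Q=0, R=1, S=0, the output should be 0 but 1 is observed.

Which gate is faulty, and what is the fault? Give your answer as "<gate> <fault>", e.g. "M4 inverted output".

Fault-free values for test 1 (P=0, Q=1, R=0, S=0): M0=0, M1=1, M2=0, M3=1, M4=1, M5=0, giving Y=0. Observed 1.
Test 1: faults giving observed 1 are {M2 stuck-at-1, M2 inverted output, M3 stuck-at-0, M3 inverted output, M4 stuck-at-0, M4 inverted output, M5 stuck-at-1, M5 inverted output}.
Test 2 (P=0, Q=0, R=0, S=1): fault-free M0=1, M1=1, M2=0, M3=0, M4=1, M5=0 → 0; observed 0. Eliminates M3 inverted output, M4 stuck-at-0, M4 inverted output, M5 stuck-at-1, M5 inverted output.
Test 3 (P=0, Q=0, R=1, S=0): fault-free M0=0, M1=0, M2=1, M3=0, M4=0, M5=0 → 0; observed 1. Eliminates M2 stuck-at-1, M3 stuck-at-0.
Only M2 inverted output is consistent with every test.

M2 inverted output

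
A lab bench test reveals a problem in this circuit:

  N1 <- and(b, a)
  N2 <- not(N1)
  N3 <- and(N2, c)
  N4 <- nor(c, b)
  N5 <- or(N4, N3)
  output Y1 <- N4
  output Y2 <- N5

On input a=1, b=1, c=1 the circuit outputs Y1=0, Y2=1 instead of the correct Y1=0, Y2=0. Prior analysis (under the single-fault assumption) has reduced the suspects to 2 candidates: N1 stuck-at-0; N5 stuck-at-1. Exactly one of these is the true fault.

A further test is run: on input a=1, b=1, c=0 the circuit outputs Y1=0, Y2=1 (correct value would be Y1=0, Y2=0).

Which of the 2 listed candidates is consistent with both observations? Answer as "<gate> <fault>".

N5 stuck-at-1

Evaluate each candidate on input a=1, b=1, c=0:
  N1 stuck-at-0: N1=0 [stuck-at-0], N2=1, N3=0, N4=0, N5=0 → Y1=0, Y2=0 — eliminated
  N5 stuck-at-1: N1=1, N2=0, N3=0, N4=0, N5=1 [stuck-at-1] → Y1=0, Y2=1 — matches
Only N5 stuck-at-1 reproduces the observed Y1=0, Y2=1.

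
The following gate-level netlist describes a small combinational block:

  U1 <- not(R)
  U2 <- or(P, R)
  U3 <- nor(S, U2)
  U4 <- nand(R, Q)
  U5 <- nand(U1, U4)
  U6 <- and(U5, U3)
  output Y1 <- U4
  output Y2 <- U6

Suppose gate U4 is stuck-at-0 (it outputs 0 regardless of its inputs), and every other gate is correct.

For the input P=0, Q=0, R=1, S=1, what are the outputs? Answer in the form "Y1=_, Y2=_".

Propagate with U4 forced: U1=0, U2=1, U3=0, U4=0 [stuck-at-0], U5=1, U6=0.
So the outputs are Y1=0, Y2=0. (Without the fault they would be Y1=1, Y2=0.)

Y1=0, Y2=0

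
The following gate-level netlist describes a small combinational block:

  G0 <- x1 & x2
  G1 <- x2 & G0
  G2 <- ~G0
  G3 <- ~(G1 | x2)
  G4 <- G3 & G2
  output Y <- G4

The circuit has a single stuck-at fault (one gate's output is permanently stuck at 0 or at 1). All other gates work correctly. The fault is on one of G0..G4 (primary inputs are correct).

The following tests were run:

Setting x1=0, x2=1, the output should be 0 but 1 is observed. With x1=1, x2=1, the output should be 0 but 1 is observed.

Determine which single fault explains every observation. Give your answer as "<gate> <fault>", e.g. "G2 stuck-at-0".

G4 stuck-at-1

Fault-free values for test 1 (x1=0, x2=1): G0=0, G1=0, G2=1, G3=0, G4=0, giving Y=0. Observed 1.
Test 1: faults giving observed 1 are {G3 stuck-at-1, G4 stuck-at-1}.
Test 2 (x1=1, x2=1): fault-free G0=1, G1=1, G2=0, G3=0, G4=0 → 0; observed 1. Eliminates G3 stuck-at-1.
Only G4 stuck-at-1 is consistent with every test.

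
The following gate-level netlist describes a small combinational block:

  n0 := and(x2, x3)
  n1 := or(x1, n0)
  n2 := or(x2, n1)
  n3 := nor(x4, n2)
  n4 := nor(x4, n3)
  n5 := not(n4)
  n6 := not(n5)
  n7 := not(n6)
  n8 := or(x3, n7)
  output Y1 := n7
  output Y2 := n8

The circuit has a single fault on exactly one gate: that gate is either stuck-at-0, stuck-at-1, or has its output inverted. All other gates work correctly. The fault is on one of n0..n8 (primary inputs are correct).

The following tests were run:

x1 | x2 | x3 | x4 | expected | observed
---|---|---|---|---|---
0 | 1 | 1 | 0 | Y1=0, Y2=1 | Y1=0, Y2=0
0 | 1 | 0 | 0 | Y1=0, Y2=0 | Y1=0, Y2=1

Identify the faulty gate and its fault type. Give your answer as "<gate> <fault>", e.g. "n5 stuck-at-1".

Fault-free values for test 1 (x1=0, x2=1, x3=1, x4=0): n0=1, n1=1, n2=1, n3=0, n4=1, n5=0, n6=1, n7=0, n8=1, giving Y1=0, Y2=1. Observed Y1=0, Y2=0.
Test 1: faults giving observed Y1=0, Y2=0 are {n8 stuck-at-0, n8 inverted output}.
Test 2 (x1=0, x2=1, x3=0, x4=0): fault-free n0=0, n1=0, n2=1, n3=0, n4=1, n5=0, n6=1, n7=0, n8=0 → Y1=0, Y2=0; observed Y1=0, Y2=1. Eliminates n8 stuck-at-0.
Only n8 inverted output is consistent with every test.

n8 inverted output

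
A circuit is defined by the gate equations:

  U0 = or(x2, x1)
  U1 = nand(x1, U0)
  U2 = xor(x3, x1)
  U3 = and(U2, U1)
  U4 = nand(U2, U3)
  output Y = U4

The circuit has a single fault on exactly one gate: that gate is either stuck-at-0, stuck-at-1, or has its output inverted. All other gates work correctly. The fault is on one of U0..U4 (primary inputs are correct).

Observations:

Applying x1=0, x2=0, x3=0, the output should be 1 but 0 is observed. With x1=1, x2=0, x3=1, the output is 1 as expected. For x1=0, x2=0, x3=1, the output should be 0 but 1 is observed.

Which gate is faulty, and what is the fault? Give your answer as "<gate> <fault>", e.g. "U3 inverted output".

Fault-free values for test 1 (x1=0, x2=0, x3=0): U0=0, U1=1, U2=0, U3=0, U4=1, giving Y=1. Observed 0.
Test 1: faults giving observed 0 are {U2 stuck-at-1, U2 inverted output, U4 stuck-at-0, U4 inverted output}.
Test 2 (x1=1, x2=0, x3=1): fault-free U0=1, U1=0, U2=0, U3=0, U4=1 → 1; observed 1. Eliminates U4 stuck-at-0, U4 inverted output.
Test 3 (x1=0, x2=0, x3=1): fault-free U0=0, U1=1, U2=1, U3=1, U4=0 → 0; observed 1. Eliminates U2 stuck-at-1.
Only U2 inverted output is consistent with every test.

U2 inverted output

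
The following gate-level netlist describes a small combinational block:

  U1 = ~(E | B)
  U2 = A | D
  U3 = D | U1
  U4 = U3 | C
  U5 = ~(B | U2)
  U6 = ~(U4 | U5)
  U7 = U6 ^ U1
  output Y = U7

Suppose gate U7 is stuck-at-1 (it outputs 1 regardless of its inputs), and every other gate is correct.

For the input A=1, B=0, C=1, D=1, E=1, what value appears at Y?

Propagate with U7 forced: U1=0, U2=1, U3=1, U4=1, U5=0, U6=0, U7=1 [stuck-at-1].
So Y = 1. (Without the fault it would be 0.)

1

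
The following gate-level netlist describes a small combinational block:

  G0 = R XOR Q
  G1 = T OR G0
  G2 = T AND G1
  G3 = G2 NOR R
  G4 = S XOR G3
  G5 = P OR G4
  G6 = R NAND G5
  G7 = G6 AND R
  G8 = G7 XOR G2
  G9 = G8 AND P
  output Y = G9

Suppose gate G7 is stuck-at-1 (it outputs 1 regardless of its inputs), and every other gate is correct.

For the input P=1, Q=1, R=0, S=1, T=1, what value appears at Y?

Propagate with G7 forced: G0=1, G1=1, G2=1, G3=0, G4=1, G5=1, G6=1, G7=1 [stuck-at-1], G8=0, G9=0.
So Y = 0. (Without the fault it would be 1.)

0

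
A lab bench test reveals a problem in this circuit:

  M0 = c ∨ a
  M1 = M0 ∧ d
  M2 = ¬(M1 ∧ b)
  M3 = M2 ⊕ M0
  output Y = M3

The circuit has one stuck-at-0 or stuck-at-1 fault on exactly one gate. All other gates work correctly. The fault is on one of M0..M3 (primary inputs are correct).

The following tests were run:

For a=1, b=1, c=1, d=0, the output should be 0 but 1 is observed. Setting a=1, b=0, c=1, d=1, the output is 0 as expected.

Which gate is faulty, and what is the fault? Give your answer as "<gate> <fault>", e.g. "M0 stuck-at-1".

Fault-free values for test 1 (a=1, b=1, c=1, d=0): M0=1, M1=0, M2=1, M3=0, giving Y=0. Observed 1.
Test 1: faults giving observed 1 are {M0 stuck-at-0, M1 stuck-at-1, M2 stuck-at-0, M3 stuck-at-1}.
Test 2 (a=1, b=0, c=1, d=1): fault-free M0=1, M1=1, M2=1, M3=0 → 0; observed 0. Eliminates M0 stuck-at-0, M2 stuck-at-0, M3 stuck-at-1.
Only M1 stuck-at-1 is consistent with every test.

M1 stuck-at-1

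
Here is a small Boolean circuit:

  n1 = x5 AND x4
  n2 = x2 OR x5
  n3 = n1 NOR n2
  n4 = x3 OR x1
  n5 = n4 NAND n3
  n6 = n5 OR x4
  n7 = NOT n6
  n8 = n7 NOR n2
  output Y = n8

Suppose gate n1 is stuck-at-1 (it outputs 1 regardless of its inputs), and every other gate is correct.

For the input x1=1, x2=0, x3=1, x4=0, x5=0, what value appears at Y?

Propagate with n1 forced: n1=1 [stuck-at-1], n2=0, n3=0, n4=1, n5=1, n6=1, n7=0, n8=1.
So Y = 1. (Without the fault it would be 0.)

1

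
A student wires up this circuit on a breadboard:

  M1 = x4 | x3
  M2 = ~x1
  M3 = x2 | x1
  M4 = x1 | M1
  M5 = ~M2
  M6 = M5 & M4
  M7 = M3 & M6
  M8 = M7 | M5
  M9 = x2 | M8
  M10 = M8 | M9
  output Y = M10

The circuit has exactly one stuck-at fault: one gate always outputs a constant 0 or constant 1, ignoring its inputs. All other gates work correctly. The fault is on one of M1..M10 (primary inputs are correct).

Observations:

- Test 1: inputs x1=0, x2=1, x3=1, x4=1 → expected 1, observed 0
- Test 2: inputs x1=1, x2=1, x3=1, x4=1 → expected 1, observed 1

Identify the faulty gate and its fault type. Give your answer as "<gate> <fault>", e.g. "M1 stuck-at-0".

M9 stuck-at-0

Fault-free values for test 1 (x1=0, x2=1, x3=1, x4=1): M1=1, M2=1, M3=1, M4=1, M5=0, M6=0, M7=0, M8=0, M9=1, M10=1, giving Y=1. Observed 0.
Test 1: faults giving observed 0 are {M9 stuck-at-0, M10 stuck-at-0}.
Test 2 (x1=1, x2=1, x3=1, x4=1): fault-free M1=1, M2=0, M3=1, M4=1, M5=1, M6=1, M7=1, M8=1, M9=1, M10=1 → 1; observed 1. Eliminates M10 stuck-at-0.
Only M9 stuck-at-0 is consistent with every test.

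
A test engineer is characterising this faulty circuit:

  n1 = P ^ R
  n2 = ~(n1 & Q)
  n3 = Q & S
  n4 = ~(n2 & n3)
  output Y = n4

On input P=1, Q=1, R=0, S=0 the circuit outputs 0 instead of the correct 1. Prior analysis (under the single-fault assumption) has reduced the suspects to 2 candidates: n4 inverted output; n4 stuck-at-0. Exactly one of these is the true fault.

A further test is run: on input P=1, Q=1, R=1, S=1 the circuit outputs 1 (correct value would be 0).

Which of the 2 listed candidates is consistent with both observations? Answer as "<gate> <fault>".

n4 inverted output

Evaluate each candidate on input P=1, Q=1, R=1, S=1:
  n4 inverted output: n1=0, n2=1, n3=1, n4=1 [inverted output] → 1 — matches
  n4 stuck-at-0: n1=0, n2=1, n3=1, n4=0 [stuck-at-0] → 0 — eliminated
Only n4 inverted output reproduces the observed 1.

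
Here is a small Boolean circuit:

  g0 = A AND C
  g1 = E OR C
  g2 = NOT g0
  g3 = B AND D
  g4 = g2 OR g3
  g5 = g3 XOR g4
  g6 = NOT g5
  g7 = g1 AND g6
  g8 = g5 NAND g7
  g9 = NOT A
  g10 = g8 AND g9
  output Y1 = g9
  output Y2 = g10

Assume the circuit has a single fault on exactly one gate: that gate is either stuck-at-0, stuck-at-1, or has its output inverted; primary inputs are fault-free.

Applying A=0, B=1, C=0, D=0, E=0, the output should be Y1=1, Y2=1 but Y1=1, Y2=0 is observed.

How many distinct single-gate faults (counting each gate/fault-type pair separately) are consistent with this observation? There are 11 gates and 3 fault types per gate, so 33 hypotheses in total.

6

Fault-free: g0=0, g1=0, g2=1, g3=0, g4=1, g5=1, g6=0, g7=0, g8=1, g9=1, g10=1 → Y1=1, Y2=1. Observed Y1=1, Y2=0.
  g0: none of the 3 fault types match ✗
  g1: none of the 3 fault types match ✗
  g2: none of the 3 fault types match ✗
  g3: none of the 3 fault types match ✗
  g4: none of the 3 fault types match ✗
  g5: none of the 3 fault types match ✗
  g6: none of the 3 fault types match ✗
  g7: stuck-at-1, inverted output ✓; others ✗
  g8: stuck-at-0, inverted output ✓; others ✗
  g9: none of the 3 fault types match ✗
  g10: stuck-at-0, inverted output ✓; others ✗
Consistent faults: {g7 stuck-at-1, g7 inverted output, g8 stuck-at-0, g8 inverted output, g10 stuck-at-0, g10 inverted output} — 6 in all.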